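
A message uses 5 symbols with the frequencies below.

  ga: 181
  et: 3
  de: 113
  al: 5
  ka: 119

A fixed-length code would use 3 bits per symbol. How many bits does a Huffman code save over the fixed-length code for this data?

473

Fixed-length: 3 bits × 421 symbols = 1263 bits.
Huffman merges:
et(3) + al(5) → 8
8 + de(113) → 121
ka(119) + 121 → 240
ga(181) + 240 → 421
Huffman total = 8 + 121 + 240 + 421 = 790 bits.
Saving = 1263 − 790 = 473 bits.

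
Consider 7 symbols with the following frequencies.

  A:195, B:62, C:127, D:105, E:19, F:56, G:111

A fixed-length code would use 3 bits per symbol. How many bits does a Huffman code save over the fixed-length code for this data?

247

Fixed-length: 3 bits × 675 symbols = 2025 bits.
Huffman merges:
E(19) + F(56) → 75
B(62) + 75 → 137
D(105) + G(111) → 216
C(127) + 137 → 264
A(195) + 216 → 411
264 + 411 → 675
Huffman total = 75 + 137 + 216 + 264 + 411 + 675 = 1778 bits.
Saving = 2025 − 1778 = 247 bits.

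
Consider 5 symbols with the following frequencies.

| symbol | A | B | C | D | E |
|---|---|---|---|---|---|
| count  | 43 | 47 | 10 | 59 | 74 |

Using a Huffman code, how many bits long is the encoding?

519

Greedily combine the two least-frequent nodes:
C(10) + A(43) → 53
B(47) + 53 → 100
D(59) + E(74) → 133
100 + 133 → 233
Each symbol's bit-cost is frequency × depth; summing gives 519 bits (equivalently 53 + 100 + 133 + 233).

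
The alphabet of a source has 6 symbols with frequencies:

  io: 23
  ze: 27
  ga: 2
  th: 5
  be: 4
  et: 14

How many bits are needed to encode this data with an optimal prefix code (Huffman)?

165

Build the Huffman tree bottom-up:
merge ga(2) and be(4): 6
merge th(5) and 6: 11
merge 11 and et(14): 25
merge io(23) and 25: 48
merge ze(27) and 48: 75
The encoded length is the sum of every internal node's weight: 6 + 11 + 25 + 48 + 75 = 165 bits.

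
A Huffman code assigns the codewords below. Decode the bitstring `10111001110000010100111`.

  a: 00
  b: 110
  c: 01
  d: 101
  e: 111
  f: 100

dbcbaadae

Read left to right; each codeword is recognised as soon as it completes (prefix code):
  101→d | 110→b | 01→c | 110→b | 00→a | 00→a | 101→d | 00→a | 111→e
Decoded message: dbcbaadae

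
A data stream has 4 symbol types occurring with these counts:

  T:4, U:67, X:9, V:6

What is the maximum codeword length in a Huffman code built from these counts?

Merge the two lowest-weight nodes at each step:
T(4) + V(6) → 10
X(9) + 10 → 19
19 + U(67) → 86
The rarest symbols sit at the bottom; the longest codeword is 3 bits.

3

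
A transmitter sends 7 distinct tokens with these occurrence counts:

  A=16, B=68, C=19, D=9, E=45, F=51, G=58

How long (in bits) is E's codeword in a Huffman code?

3

Huffman merges, smallest pair first:
D(9) + A(16) → 25
C(19) + 25 → 44
44 + E(45) → 89
F(51) + G(58) → 109
B(68) + 89 → 157
109 + 157 → 266
E sits 3 levels below the root, so its codeword is 3 bits.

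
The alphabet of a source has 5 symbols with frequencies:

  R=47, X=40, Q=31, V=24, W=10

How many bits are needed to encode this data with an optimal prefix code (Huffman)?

Greedily combine the two least-frequent nodes:
combine W(10), V(24) → 34
combine Q(31), 34 → 65
combine X(40), R(47) → 87
combine 65, 87 → 152
Total encoded bits = sum of merged weights = 34 + 65 + 87 + 152 = 338.

338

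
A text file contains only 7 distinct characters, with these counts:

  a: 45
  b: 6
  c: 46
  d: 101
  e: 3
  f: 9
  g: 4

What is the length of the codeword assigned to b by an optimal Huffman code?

Huffman merges, smallest pair first:
merge e(3) and g(4): 7
merge b(6) and 7: 13
merge f(9) and 13: 22
merge 22 and a(45): 67
merge c(46) and 67: 113
merge d(101) and 113: 214
b's leaf is at depth 5, giving a 5-bit codeword.

5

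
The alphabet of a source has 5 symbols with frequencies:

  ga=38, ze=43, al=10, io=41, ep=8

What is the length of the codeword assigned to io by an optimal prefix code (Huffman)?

Repeatedly merge the two smallest:
combine ep(8), al(10) → 18
combine 18, ga(38) → 56
combine io(41), ze(43) → 84
combine 56, 84 → 140
io sits 2 levels below the root, so its codeword is 2 bits.

2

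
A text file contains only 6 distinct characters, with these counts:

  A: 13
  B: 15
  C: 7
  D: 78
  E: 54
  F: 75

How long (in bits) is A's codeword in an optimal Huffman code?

Huffman merges, smallest pair first:
merge C(7) and A(13): 20
merge B(15) and 20: 35
merge 35 and E(54): 89
merge F(75) and D(78): 153
merge 89 and 153: 242
A sits 4 levels below the root, so its codeword is 4 bits.

4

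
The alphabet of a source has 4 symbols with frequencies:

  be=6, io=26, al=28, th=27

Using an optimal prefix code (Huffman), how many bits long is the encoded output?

Merge the two smallest weights repeatedly:
merge be(6) and io(26): 32
merge th(27) and al(28): 55
merge 32 and 55: 87
The encoded length is the sum of every internal node's weight: 32 + 55 + 87 = 174 bits.

174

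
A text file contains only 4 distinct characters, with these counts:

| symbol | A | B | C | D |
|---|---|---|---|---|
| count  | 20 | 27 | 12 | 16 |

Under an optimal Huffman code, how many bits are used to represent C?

Huffman merges, smallest pair first:
C(12) + D(16) → 28
A(20) + B(27) → 47
28 + 47 → 75
C's leaf is at depth 2, giving a 2-bit codeword.

2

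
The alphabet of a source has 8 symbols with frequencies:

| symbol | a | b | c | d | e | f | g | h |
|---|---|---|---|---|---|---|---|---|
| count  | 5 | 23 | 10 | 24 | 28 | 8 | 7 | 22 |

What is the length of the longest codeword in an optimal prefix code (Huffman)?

4

Merge the two lowest-weight nodes at each step:
combine a(5), g(7) → 12
combine f(8), c(10) → 18
combine 12, 18 → 30
combine h(22), b(23) → 45
combine d(24), e(28) → 52
combine 30, 45 → 75
combine 52, 75 → 127
The first pair merged (a, g) ends up deepest, at depth 4.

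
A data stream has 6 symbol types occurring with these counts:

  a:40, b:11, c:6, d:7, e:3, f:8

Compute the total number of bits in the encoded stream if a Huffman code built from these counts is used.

Greedily combine the two least-frequent nodes:
merge e(3) and c(6): 9
merge d(7) and f(8): 15
merge 9 and b(11): 20
merge 15 and 20: 35
merge 35 and a(40): 75
The encoded length is the sum of every internal node's weight: 9 + 15 + 20 + 35 + 75 = 154 bits.

154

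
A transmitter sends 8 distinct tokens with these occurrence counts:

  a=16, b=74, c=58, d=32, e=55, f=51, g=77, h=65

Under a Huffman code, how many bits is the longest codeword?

4

Merge the two lowest-weight nodes at each step:
combine a(16), d(32) → 48
combine 48, f(51) → 99
combine e(55), c(58) → 113
combine h(65), b(74) → 139
combine g(77), 99 → 176
combine 113, 139 → 252
combine 176, 252 → 428
The first pair merged (a, d) ends up deepest, at depth 4.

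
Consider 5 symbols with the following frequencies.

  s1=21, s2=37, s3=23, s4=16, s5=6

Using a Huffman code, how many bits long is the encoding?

Build the Huffman tree bottom-up:
merge s5(6) and s4(16): 22
merge s1(21) and 22: 43
merge s3(23) and s2(37): 60
merge 43 and 60: 103
Total encoded bits = sum of merged weights = 22 + 43 + 60 + 103 = 228.

228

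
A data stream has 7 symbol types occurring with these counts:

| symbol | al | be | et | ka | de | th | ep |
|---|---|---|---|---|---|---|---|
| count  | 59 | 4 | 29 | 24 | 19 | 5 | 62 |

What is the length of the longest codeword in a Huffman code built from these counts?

Merge the two lowest-weight nodes at each step:
merge be(4) and th(5): 9
merge 9 and de(19): 28
merge ka(24) and 28: 52
merge et(29) and 52: 81
merge al(59) and ep(62): 121
merge 81 and 121: 202
The first pair merged (be, th) ends up deepest, at depth 5.

5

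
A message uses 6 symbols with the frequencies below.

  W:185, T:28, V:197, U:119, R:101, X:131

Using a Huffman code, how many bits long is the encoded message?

1899

Merge the two smallest weights repeatedly:
combine T(28), R(101) → 129
combine U(119), 129 → 248
combine X(131), W(185) → 316
combine V(197), 248 → 445
combine 316, 445 → 761
The encoded length is the sum of every internal node's weight: 129 + 248 + 316 + 445 + 761 = 1899 bits.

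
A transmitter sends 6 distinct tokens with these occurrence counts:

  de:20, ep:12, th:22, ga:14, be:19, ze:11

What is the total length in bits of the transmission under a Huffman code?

Build the Huffman tree bottom-up:
ze(11) + ep(12) → 23
ga(14) + be(19) → 33
de(20) + th(22) → 42
23 + 33 → 56
42 + 56 → 98
The encoded length is the sum of every internal node's weight: 23 + 33 + 42 + 56 + 98 = 252 bits.

252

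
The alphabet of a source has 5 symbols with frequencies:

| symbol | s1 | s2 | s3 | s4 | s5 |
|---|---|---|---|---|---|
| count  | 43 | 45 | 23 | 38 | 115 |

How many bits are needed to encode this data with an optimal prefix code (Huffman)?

Greedily combine the two least-frequent nodes:
merge s3(23) and s4(38): 61
merge s1(43) and s2(45): 88
merge 61 and 88: 149
merge s5(115) and 149: 264
The encoded length is the sum of every internal node's weight: 61 + 88 + 149 + 264 = 562 bits.

562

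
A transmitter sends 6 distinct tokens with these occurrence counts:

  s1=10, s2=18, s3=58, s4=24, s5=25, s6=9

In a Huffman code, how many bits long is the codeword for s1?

4

Repeatedly merge the two smallest:
s6(9) + s1(10) → 19
s2(18) + 19 → 37
s4(24) + s5(25) → 49
37 + 49 → 86
s3(58) + 86 → 144
s1's leaf is at depth 4, giving a 4-bit codeword.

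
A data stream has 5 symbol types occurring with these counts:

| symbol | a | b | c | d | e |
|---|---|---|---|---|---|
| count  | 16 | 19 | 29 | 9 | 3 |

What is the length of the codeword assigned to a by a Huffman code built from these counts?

Build the tree from the bottom:
e(3) + d(9) → 12
12 + a(16) → 28
b(19) + 28 → 47
c(29) + 47 → 76
a's leaf is at depth 3, giving a 3-bit codeword.

3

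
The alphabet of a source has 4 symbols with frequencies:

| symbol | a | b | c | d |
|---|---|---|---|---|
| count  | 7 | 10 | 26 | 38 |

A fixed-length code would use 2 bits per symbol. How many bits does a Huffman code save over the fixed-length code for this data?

Fixed-length: 2 bits × 81 symbols = 162 bits.
Huffman merges:
a(7) + b(10) → 17
17 + c(26) → 43
d(38) + 43 → 81
Huffman total = 17 + 43 + 81 = 141 bits.
Saving = 162 − 141 = 21 bits.

21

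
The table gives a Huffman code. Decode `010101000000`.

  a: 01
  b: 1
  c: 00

Read left to right; each codeword is recognised as soon as it completes (prefix code):
  01→a | 01→a | 01→a | 00→c | 00→c | 00→c
Decoded message: aaaccc

aaaccc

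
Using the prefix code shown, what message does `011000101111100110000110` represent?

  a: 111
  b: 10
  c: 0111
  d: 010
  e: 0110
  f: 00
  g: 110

efbagefe

Read left to right; each codeword is recognised as soon as it completes (prefix code):
  0110→e | 00→f | 10→b | 111→a | 110→g | 0110→e | 00→f | 0110→e
Decoded message: efbagefe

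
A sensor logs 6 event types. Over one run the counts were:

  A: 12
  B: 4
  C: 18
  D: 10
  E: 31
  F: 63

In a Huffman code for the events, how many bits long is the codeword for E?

2

Huffman merges, smallest pair first:
B(4) + D(10) → 14
A(12) + 14 → 26
C(18) + 26 → 44
E(31) + 44 → 75
F(63) + 75 → 138
E's leaf is at depth 2, giving a 2-bit codeword.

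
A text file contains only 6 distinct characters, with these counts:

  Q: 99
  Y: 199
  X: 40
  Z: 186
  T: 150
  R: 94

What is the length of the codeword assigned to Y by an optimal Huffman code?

Repeatedly merge the two smallest:
X(40) + R(94) → 134
Q(99) + 134 → 233
T(150) + Z(186) → 336
Y(199) + 233 → 432
336 + 432 → 768
Y's leaf is at depth 2, giving a 2-bit codeword.

2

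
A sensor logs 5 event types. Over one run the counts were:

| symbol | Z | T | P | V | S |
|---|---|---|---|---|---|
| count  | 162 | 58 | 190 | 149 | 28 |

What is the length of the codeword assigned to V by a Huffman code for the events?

Build the tree from the bottom:
combine S(28), T(58) → 86
combine 86, V(149) → 235
combine Z(162), P(190) → 352
combine 235, 352 → 587
V sits 2 levels below the root, so its codeword is 2 bits.

2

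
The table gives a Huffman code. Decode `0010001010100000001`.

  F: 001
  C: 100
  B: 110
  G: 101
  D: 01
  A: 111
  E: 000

FEGDEED

Read left to right; each codeword is recognised as soon as it completes (prefix code):
  001→F | 000→E | 101→G | 01→D | 000→E | 000→E | 01→D
Decoded message: FEGDEED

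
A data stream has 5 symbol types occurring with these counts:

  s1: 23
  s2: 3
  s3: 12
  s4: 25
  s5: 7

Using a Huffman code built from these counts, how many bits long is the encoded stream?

Build the Huffman tree bottom-up:
merge s2(3) and s5(7): 10
merge 10 and s3(12): 22
merge 22 and s1(23): 45
merge s4(25) and 45: 70
Each symbol's bit-cost is frequency × depth; summing gives 147 bits (equivalently 10 + 22 + 45 + 70).

147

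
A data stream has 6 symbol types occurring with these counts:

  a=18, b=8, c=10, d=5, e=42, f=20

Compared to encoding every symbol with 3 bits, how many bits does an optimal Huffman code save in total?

Fixed-length: 3 bits × 103 symbols = 309 bits.
Huffman merges:
d(5) + b(8) → 13
c(10) + 13 → 23
a(18) + f(20) → 38
23 + 38 → 61
e(42) + 61 → 103
Huffman total = 13 + 23 + 38 + 61 + 103 = 238 bits.
Saving = 309 − 238 = 71 bits.

71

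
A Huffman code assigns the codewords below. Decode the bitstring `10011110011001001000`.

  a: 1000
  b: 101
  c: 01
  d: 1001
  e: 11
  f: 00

deddfa

Read left to right; each codeword is recognised as soon as it completes (prefix code):
  1001→d | 11→e | 1001→d | 1001→d | 00→f | 1000→a
Decoded message: deddfa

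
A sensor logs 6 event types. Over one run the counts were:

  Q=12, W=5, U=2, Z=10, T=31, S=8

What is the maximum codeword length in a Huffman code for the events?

Merge the two lowest-weight nodes at each step:
combine U(2), W(5) → 7
combine 7, S(8) → 15
combine Z(10), Q(12) → 22
combine 15, 22 → 37
combine T(31), 37 → 68
Maximum depth reached is 4.

4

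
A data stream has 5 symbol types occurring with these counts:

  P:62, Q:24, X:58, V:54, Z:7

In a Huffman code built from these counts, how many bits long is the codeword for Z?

Repeatedly merge the two smallest:
merge Z(7) and Q(24): 31
merge 31 and V(54): 85
merge X(58) and P(62): 120
merge 85 and 120: 205
Z's leaf is at depth 3, giving a 3-bit codeword.

3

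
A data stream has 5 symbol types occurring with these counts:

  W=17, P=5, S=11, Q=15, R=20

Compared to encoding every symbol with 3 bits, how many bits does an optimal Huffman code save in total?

Fixed-length: 3 bits × 68 symbols = 204 bits.
Huffman merges:
combine P(5), S(11) → 16
combine Q(15), 16 → 31
combine W(17), R(20) → 37
combine 31, 37 → 68
Huffman total = 16 + 31 + 37 + 68 = 152 bits.
Saving = 204 − 152 = 52 bits.

52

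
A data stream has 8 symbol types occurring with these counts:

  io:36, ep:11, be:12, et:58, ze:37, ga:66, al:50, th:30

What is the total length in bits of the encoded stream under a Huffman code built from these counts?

852

Build the Huffman tree bottom-up:
ep(11) + be(12) → 23
23 + th(30) → 53
io(36) + ze(37) → 73
al(50) + 53 → 103
et(58) + ga(66) → 124
73 + 103 → 176
124 + 176 → 300
Total encoded bits = sum of merged weights = 23 + 53 + 73 + 103 + 124 + 176 + 300 = 852.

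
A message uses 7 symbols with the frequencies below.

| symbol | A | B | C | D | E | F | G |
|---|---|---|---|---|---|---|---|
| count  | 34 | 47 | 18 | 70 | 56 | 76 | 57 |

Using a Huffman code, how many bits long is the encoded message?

Merge the two smallest weights repeatedly:
C(18) + A(34) → 52
B(47) + 52 → 99
E(56) + G(57) → 113
D(70) + F(76) → 146
99 + 113 → 212
146 + 212 → 358
The encoded length is the sum of every internal node's weight: 52 + 99 + 113 + 146 + 212 + 358 = 980 bits.

980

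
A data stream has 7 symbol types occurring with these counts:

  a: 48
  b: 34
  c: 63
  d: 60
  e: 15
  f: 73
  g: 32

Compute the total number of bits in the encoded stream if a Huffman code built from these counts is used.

Merge the two smallest weights repeatedly:
merge e(15) and g(32): 47
merge b(34) and 47: 81
merge a(48) and d(60): 108
merge c(63) and f(73): 136
merge 81 and 108: 189
merge 136 and 189: 325
The encoded length is the sum of every internal node's weight: 47 + 81 + 108 + 136 + 189 + 325 = 886 bits.

886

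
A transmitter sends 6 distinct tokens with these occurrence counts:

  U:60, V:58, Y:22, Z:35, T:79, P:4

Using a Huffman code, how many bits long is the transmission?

Merge the two smallest weights repeatedly:
P(4) + Y(22) → 26
26 + Z(35) → 61
V(58) + U(60) → 118
61 + T(79) → 140
118 + 140 → 258
The encoded length is the sum of every internal node's weight: 26 + 61 + 118 + 140 + 258 = 603 bits.

603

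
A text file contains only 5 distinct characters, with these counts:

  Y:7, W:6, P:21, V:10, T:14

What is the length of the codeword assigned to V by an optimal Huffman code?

Build the tree from the bottom:
merge W(6) and Y(7): 13
merge V(10) and 13: 23
merge T(14) and P(21): 35
merge 23 and 35: 58
The subtree containing V is merged 2 times, so code length = 2.

2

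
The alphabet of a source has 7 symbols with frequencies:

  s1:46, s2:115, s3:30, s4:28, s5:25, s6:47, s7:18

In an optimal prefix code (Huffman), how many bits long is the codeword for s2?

1

Huffman merges, smallest pair first:
s7(18) + s5(25) → 43
s4(28) + s3(30) → 58
43 + s1(46) → 89
s6(47) + 58 → 105
89 + 105 → 194
s2(115) + 194 → 309
s2 is a child of the root — depth 1, so its codeword is a single bit.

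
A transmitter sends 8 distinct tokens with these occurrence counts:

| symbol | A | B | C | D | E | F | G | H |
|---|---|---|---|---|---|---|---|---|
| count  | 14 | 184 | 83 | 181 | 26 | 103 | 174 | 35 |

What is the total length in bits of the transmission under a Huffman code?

Merge the two smallest weights repeatedly:
A(14) + E(26) → 40
H(35) + 40 → 75
75 + C(83) → 158
F(103) + 158 → 261
G(174) + D(181) → 355
B(184) + 261 → 445
355 + 445 → 800
Total encoded bits = sum of merged weights = 40 + 75 + 158 + 261 + 355 + 445 + 800 = 2134.

2134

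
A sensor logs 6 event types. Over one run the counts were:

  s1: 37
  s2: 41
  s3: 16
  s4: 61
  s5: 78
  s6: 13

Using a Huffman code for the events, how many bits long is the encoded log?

Merge the two smallest weights repeatedly:
s6(13) + s3(16) → 29
29 + s1(37) → 66
s2(41) + s4(61) → 102
66 + s5(78) → 144
102 + 144 → 246
Each symbol's bit-cost is frequency × depth; summing gives 587 bits (equivalently 29 + 66 + 102 + 144 + 246).

587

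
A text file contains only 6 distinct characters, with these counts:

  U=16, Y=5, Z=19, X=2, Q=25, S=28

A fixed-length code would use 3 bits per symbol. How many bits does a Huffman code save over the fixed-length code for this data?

Fixed-length: 3 bits × 95 symbols = 285 bits.
Huffman merges:
combine X(2), Y(5) → 7
combine 7, U(16) → 23
combine Z(19), 23 → 42
combine Q(25), S(28) → 53
combine 42, 53 → 95
Huffman total = 7 + 23 + 42 + 53 + 95 = 220 bits.
Saving = 285 − 220 = 65 bits.

65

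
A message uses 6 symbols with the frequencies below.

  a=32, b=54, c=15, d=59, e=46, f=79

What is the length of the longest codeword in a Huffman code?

Merge the two lowest-weight nodes at each step:
combine c(15), a(32) → 47
combine e(46), 47 → 93
combine b(54), d(59) → 113
combine f(79), 93 → 172
combine 113, 172 → 285
Maximum depth reached is 4.

4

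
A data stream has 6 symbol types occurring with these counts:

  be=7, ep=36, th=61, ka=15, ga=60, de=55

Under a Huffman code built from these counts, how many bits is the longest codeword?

4

Merge the two lowest-weight nodes at each step:
merge be(7) and ka(15): 22
merge 22 and ep(36): 58
merge de(55) and 58: 113
merge ga(60) and th(61): 121
merge 113 and 121: 234
Maximum depth reached is 4.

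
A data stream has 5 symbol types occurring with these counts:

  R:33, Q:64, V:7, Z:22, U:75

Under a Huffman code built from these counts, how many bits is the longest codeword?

Merge the two lowest-weight nodes at each step:
V(7) + Z(22) → 29
29 + R(33) → 62
62 + Q(64) → 126
U(75) + 126 → 201
The rarest symbols sit at the bottom; the longest codeword is 4 bits.

4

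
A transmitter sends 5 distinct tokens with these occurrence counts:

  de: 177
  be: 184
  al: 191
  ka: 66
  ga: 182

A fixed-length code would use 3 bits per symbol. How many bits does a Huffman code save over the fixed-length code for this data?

Fixed-length: 3 bits × 800 symbols = 2400 bits.
Huffman merges:
ka(66) + de(177) → 243
ga(182) + be(184) → 366
al(191) + 243 → 434
366 + 434 → 800
Huffman total = 243 + 366 + 434 + 800 = 1843 bits.
Saving = 2400 − 1843 = 557 bits.

557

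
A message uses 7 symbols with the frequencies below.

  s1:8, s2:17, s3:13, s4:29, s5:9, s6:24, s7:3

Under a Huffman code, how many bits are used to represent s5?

Build the tree from the bottom:
combine s7(3), s1(8) → 11
combine s5(9), 11 → 20
combine s3(13), s2(17) → 30
combine 20, s6(24) → 44
combine s4(29), 30 → 59
combine 44, 59 → 103
The subtree containing s5 is merged 3 times, so code length = 3.

3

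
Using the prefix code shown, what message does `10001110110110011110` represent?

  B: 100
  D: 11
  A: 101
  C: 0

BCDAABDDC

Read left to right; each codeword is recognised as soon as it completes (prefix code):
  100→B | 0→C | 11→D | 101→A | 101→A | 100→B | 11→D | 11→D | 0→C
Decoded message: BCDAABDDC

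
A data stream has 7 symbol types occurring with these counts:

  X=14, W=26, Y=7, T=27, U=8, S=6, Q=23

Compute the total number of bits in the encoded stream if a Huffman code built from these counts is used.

291

Build the Huffman tree bottom-up:
combine S(6), Y(7) → 13
combine U(8), 13 → 21
combine X(14), 21 → 35
combine Q(23), W(26) → 49
combine T(27), 35 → 62
combine 49, 62 → 111
Each symbol's bit-cost is frequency × depth; summing gives 291 bits (equivalently 13 + 21 + 35 + 49 + 62 + 111).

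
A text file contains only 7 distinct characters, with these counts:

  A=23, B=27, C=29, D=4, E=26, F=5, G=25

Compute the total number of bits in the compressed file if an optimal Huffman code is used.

Build the Huffman tree bottom-up:
merge D(4) and F(5): 9
merge 9 and A(23): 32
merge G(25) and E(26): 51
merge B(27) and C(29): 56
merge 32 and 51: 83
merge 56 and 83: 139
Total encoded bits = sum of merged weights = 9 + 32 + 51 + 56 + 83 + 139 = 370.

370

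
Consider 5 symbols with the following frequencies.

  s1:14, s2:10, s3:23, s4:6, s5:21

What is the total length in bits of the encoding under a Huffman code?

164

Greedily combine the two least-frequent nodes:
s4(6) + s2(10) → 16
s1(14) + 16 → 30
s5(21) + s3(23) → 44
30 + 44 → 74
Each symbol's bit-cost is frequency × depth; summing gives 164 bits (equivalently 16 + 30 + 44 + 74).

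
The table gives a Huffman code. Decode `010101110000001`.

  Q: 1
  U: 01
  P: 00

Read left to right; each codeword is recognised as soon as it completes (prefix code):
  01→U | 01→U | 01→U | 1→Q | 1→Q | 00→P | 00→P | 00→P | 1→Q
Decoded message: UUUQQPPPQ

UUUQQPPPQ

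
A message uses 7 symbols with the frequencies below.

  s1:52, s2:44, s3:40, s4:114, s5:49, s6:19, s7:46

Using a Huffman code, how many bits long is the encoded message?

Merge the two smallest weights repeatedly:
combine s6(19), s3(40) → 59
combine s2(44), s7(46) → 90
combine s5(49), s1(52) → 101
combine 59, 90 → 149
combine 101, s4(114) → 215
combine 149, 215 → 364
Total encoded bits = sum of merged weights = 59 + 90 + 101 + 149 + 215 + 364 = 978.

978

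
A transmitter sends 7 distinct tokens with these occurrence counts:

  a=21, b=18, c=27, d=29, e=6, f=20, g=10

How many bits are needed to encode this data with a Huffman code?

353

Merge the two smallest weights repeatedly:
e(6) + g(10) → 16
16 + b(18) → 34
f(20) + a(21) → 41
c(27) + d(29) → 56
34 + 41 → 75
56 + 75 → 131
Total encoded bits = sum of merged weights = 16 + 34 + 41 + 56 + 75 + 131 = 353.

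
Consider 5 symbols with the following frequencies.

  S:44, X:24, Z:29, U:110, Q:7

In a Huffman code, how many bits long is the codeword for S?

2

Repeatedly merge the two smallest:
Q(7) + X(24) → 31
Z(29) + 31 → 60
S(44) + 60 → 104
104 + U(110) → 214
S sits 2 levels below the root, so its codeword is 2 bits.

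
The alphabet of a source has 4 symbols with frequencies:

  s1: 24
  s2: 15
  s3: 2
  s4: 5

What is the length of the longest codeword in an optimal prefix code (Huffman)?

Merge the two lowest-weight nodes at each step:
s3(2) + s4(5) → 7
7 + s2(15) → 22
22 + s1(24) → 46
The first pair merged (s3, s4) ends up deepest, at depth 3.

3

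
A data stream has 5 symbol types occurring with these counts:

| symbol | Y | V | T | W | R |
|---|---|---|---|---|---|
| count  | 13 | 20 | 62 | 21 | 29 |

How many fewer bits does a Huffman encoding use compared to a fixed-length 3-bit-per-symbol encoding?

124

Fixed-length: 3 bits × 145 symbols = 435 bits.
Huffman merges:
combine Y(13), V(20) → 33
combine W(21), R(29) → 50
combine 33, 50 → 83
combine T(62), 83 → 145
Huffman total = 33 + 50 + 83 + 145 = 311 bits.
Saving = 435 − 311 = 124 bits.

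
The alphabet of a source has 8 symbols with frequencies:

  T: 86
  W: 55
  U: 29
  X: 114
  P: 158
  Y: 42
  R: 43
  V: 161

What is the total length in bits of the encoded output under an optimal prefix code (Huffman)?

1914

Merge the two smallest weights repeatedly:
merge U(29) and Y(42): 71
merge R(43) and W(55): 98
merge 71 and T(86): 157
merge 98 and X(114): 212
merge 157 and P(158): 315
merge V(161) and 212: 373
merge 315 and 373: 688
Total encoded bits = sum of merged weights = 71 + 98 + 157 + 212 + 315 + 373 + 688 = 1914.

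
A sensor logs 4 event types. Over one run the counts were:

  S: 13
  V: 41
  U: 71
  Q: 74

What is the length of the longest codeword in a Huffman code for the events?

Merge the two lowest-weight nodes at each step:
S(13) + V(41) → 54
54 + U(71) → 125
Q(74) + 125 → 199
The rarest symbols sit at the bottom; the longest codeword is 3 bits.

3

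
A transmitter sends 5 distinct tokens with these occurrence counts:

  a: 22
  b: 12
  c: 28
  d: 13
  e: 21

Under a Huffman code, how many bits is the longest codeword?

Merge the two lowest-weight nodes at each step:
merge b(12) and d(13): 25
merge e(21) and a(22): 43
merge 25 and c(28): 53
merge 43 and 53: 96
Maximum depth reached is 3.

3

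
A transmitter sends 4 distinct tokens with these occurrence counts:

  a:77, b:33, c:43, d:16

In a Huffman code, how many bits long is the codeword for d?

3

Repeatedly merge the two smallest:
d(16) + b(33) → 49
c(43) + 49 → 92
a(77) + 92 → 169
The subtree containing d is merged 3 times, so code length = 3.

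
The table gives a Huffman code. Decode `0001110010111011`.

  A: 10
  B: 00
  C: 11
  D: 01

BDCBACAC

Read left to right; each codeword is recognised as soon as it completes (prefix code):
  00→B | 01→D | 11→C | 00→B | 10→A | 11→C | 10→A | 11→C
Decoded message: BDCBACAC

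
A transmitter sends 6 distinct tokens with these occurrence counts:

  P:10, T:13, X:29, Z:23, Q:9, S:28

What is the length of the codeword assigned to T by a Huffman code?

Repeatedly merge the two smallest:
merge Q(9) and P(10): 19
merge T(13) and 19: 32
merge Z(23) and S(28): 51
merge X(29) and 32: 61
merge 51 and 61: 112
The subtree containing T is merged 3 times, so code length = 3.

3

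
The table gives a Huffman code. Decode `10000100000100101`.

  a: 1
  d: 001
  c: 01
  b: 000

abcbddc

Read left to right; each codeword is recognised as soon as it completes (prefix code):
  1→a | 000→b | 01→c | 000→b | 001→d | 001→d | 01→c
Decoded message: abcbddc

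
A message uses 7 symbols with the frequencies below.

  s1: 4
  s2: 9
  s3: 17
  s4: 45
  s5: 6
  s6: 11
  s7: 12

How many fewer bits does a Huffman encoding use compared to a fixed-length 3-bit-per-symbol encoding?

Fixed-length: 3 bits × 104 symbols = 312 bits.
Huffman merges:
merge s1(4) and s5(6): 10
merge s2(9) and 10: 19
merge s6(11) and s7(12): 23
merge s3(17) and 19: 36
merge 23 and 36: 59
merge s4(45) and 59: 104
Huffman total = 10 + 19 + 23 + 36 + 59 + 104 = 251 bits.
Saving = 312 − 251 = 61 bits.

61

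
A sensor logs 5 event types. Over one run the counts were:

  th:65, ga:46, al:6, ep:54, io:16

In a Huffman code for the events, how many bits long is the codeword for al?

3

Huffman merges, smallest pair first:
merge al(6) and io(16): 22
merge 22 and ga(46): 68
merge ep(54) and th(65): 119
merge 68 and 119: 187
The subtree containing al is merged 3 times, so code length = 3.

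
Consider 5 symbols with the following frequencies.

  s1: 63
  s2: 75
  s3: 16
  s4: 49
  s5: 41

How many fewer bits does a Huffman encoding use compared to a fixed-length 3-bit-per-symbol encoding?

Fixed-length: 3 bits × 244 symbols = 732 bits.
Huffman merges:
s3(16) + s5(41) → 57
s4(49) + 57 → 106
s1(63) + s2(75) → 138
106 + 138 → 244
Huffman total = 57 + 106 + 138 + 244 = 545 bits.
Saving = 732 − 545 = 187 bits.

187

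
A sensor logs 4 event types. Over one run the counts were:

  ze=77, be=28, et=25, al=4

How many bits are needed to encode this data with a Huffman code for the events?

220

Merge the two smallest weights repeatedly:
al(4) + et(25) → 29
be(28) + 29 → 57
57 + ze(77) → 134
Each symbol's bit-cost is frequency × depth; summing gives 220 bits (equivalently 29 + 57 + 134).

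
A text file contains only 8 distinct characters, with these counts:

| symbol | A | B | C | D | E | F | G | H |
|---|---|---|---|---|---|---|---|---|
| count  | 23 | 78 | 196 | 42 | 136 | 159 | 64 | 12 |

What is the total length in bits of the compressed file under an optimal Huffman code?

1887

Merge the two smallest weights repeatedly:
H(12) + A(23) → 35
35 + D(42) → 77
G(64) + 77 → 141
B(78) + E(136) → 214
141 + F(159) → 300
C(196) + 214 → 410
300 + 410 → 710
Each symbol's bit-cost is frequency × depth; summing gives 1887 bits (equivalently 35 + 77 + 141 + 214 + 300 + 410 + 710).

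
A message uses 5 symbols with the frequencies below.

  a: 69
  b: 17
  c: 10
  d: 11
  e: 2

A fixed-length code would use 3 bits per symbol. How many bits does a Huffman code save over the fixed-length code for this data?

Fixed-length: 3 bits × 109 symbols = 327 bits.
Huffman merges:
merge e(2) and c(10): 12
merge d(11) and 12: 23
merge b(17) and 23: 40
merge 40 and a(69): 109
Huffman total = 12 + 23 + 40 + 109 = 184 bits.
Saving = 327 − 184 = 143 bits.

143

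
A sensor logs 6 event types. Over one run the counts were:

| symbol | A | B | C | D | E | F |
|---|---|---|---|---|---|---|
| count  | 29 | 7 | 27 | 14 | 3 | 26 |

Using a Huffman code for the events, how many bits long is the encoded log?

Greedily combine the two least-frequent nodes:
E(3) + B(7) → 10
10 + D(14) → 24
24 + F(26) → 50
C(27) + A(29) → 56
50 + 56 → 106
Each symbol's bit-cost is frequency × depth; summing gives 246 bits (equivalently 10 + 24 + 50 + 56 + 106).

246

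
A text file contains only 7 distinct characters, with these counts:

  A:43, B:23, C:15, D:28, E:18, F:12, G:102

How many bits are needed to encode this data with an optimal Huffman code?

587

Build the Huffman tree bottom-up:
merge F(12) and C(15): 27
merge E(18) and B(23): 41
merge 27 and D(28): 55
merge 41 and A(43): 84
merge 55 and 84: 139
merge G(102) and 139: 241
The encoded length is the sum of every internal node's weight: 27 + 41 + 55 + 84 + 139 + 241 = 587 bits.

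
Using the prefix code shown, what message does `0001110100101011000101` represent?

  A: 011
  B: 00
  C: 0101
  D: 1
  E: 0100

Read left to right; each codeword is recognised as soon as it completes (prefix code):
  00→B | 011→A | 1→D | 0100→E | 1→D | 0101→C | 1→D | 00→B | 0101→C
Decoded message: BADEDCDBC

BADEDCDBC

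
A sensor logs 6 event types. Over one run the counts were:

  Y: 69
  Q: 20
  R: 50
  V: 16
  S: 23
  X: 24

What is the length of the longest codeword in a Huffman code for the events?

3

Merge the two lowest-weight nodes at each step:
merge V(16) and Q(20): 36
merge S(23) and X(24): 47
merge 36 and 47: 83
merge R(50) and Y(69): 119
merge 83 and 119: 202
Maximum depth reached is 3.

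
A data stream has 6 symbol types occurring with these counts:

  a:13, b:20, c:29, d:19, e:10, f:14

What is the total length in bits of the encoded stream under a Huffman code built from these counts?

266

Greedily combine the two least-frequent nodes:
combine e(10), a(13) → 23
combine f(14), d(19) → 33
combine b(20), 23 → 43
combine c(29), 33 → 62
combine 43, 62 → 105
The encoded length is the sum of every internal node's weight: 23 + 33 + 43 + 62 + 105 = 266 bits.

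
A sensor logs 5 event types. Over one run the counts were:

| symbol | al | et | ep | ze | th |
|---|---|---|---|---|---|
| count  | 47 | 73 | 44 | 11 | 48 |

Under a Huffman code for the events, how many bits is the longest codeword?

3

Merge the two lowest-weight nodes at each step:
combine ze(11), ep(44) → 55
combine al(47), th(48) → 95
combine 55, et(73) → 128
combine 95, 128 → 223
Maximum depth reached is 3.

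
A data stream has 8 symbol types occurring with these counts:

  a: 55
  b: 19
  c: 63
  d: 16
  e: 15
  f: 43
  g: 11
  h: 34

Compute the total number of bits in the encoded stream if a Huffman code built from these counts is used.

711

Greedily combine the two least-frequent nodes:
combine g(11), e(15) → 26
combine d(16), b(19) → 35
combine 26, h(34) → 60
combine 35, f(43) → 78
combine a(55), 60 → 115
combine c(63), 78 → 141
combine 115, 141 → 256
Total encoded bits = sum of merged weights = 26 + 35 + 60 + 78 + 115 + 141 + 256 = 711.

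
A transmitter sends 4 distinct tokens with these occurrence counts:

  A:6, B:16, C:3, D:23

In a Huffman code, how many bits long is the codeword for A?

3

Build the tree from the bottom:
merge C(3) and A(6): 9
merge 9 and B(16): 25
merge D(23) and 25: 48
A sits 3 levels below the root, so its codeword is 3 bits.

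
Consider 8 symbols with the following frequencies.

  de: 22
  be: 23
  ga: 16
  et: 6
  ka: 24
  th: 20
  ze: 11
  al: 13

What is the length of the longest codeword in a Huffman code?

Merge the two lowest-weight nodes at each step:
et(6) + ze(11) → 17
al(13) + ga(16) → 29
17 + th(20) → 37
de(22) + be(23) → 45
ka(24) + 29 → 53
37 + 45 → 82
53 + 82 → 135
The rarest symbols sit at the bottom; the longest codeword is 4 bits.

4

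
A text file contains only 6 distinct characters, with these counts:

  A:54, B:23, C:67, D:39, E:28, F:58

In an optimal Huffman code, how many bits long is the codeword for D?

3

Build the tree from the bottom:
merge B(23) and E(28): 51
merge D(39) and 51: 90
merge A(54) and F(58): 112
merge C(67) and 90: 157
merge 112 and 157: 269
D's leaf is at depth 3, giving a 3-bit codeword.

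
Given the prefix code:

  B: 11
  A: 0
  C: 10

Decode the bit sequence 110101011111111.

Read left to right; each codeword is recognised as soon as it completes (prefix code):
  11→B | 0→A | 10→C | 10→C | 11→B | 11→B | 11→B | 11→B
Decoded message: BACCBBBB

BACCBBBB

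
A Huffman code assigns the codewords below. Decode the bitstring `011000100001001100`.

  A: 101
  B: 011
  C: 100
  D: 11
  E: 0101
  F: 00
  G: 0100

Read left to right; each codeword is recognised as soon as it completes (prefix code):
  011→B | 00→F | 0100→G | 00→F | 100→C | 11→D | 00→F
Decoded message: BFGFCDF

BFGFCDF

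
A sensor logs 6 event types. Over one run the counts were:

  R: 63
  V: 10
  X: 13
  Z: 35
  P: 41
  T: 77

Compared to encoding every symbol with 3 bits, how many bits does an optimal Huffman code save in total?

Fixed-length: 3 bits × 239 symbols = 717 bits.
Huffman merges:
combine V(10), X(13) → 23
combine 23, Z(35) → 58
combine P(41), 58 → 99
combine R(63), T(77) → 140
combine 99, 140 → 239
Huffman total = 23 + 58 + 99 + 140 + 239 = 559 bits.
Saving = 717 − 559 = 158 bits.

158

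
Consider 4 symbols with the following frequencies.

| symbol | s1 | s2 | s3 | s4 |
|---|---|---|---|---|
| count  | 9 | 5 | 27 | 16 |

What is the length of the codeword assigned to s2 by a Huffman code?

3

Huffman merges, smallest pair first:
merge s2(5) and s1(9): 14
merge 14 and s4(16): 30
merge s3(27) and 30: 57
s2's leaf is at depth 3, giving a 3-bit codeword.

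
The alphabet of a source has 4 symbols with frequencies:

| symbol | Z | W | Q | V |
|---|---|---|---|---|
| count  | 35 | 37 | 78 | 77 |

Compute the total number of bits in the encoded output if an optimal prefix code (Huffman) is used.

Merge the two smallest weights repeatedly:
merge Z(35) and W(37): 72
merge 72 and V(77): 149
merge Q(78) and 149: 227
Total encoded bits = sum of merged weights = 72 + 149 + 227 = 448.

448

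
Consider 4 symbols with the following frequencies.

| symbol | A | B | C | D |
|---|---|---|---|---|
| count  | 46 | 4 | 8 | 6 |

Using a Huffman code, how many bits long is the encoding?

92

Greedily combine the two least-frequent nodes:
B(4) + D(6) → 10
C(8) + 10 → 18
18 + A(46) → 64
The encoded length is the sum of every internal node's weight: 10 + 18 + 64 = 92 bits.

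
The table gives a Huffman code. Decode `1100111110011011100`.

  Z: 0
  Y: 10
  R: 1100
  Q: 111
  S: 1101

RQRSR

Read left to right; each codeword is recognised as soon as it completes (prefix code):
  1100→R | 111→Q | 1100→R | 1101→S | 1100→R
Decoded message: RQRSR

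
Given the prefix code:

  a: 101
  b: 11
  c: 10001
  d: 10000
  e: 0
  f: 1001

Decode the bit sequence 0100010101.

Read left to right; each codeword is recognised as soon as it completes (prefix code):
  0→e | 10001→c | 0→e | 101→a
Decoded message: ecea

ecea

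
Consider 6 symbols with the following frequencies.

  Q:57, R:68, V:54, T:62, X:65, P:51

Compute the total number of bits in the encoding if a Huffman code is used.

Greedily combine the two least-frequent nodes:
merge P(51) and V(54): 105
merge Q(57) and T(62): 119
merge X(65) and R(68): 133
merge 105 and 119: 224
merge 133 and 224: 357
Total encoded bits = sum of merged weights = 105 + 119 + 133 + 224 + 357 = 938.

938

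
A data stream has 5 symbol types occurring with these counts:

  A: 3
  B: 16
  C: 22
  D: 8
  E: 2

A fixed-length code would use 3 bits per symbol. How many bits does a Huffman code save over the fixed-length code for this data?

Fixed-length: 3 bits × 51 symbols = 153 bits.
Huffman merges:
combine E(2), A(3) → 5
combine 5, D(8) → 13
combine 13, B(16) → 29
combine C(22), 29 → 51
Huffman total = 5 + 13 + 29 + 51 = 98 bits.
Saving = 153 − 98 = 55 bits.

55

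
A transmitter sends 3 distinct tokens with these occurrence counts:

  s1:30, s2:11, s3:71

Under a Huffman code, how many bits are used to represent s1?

Build the tree from the bottom:
s2(11) + s1(30) → 41
41 + s3(71) → 112
The subtree containing s1 is merged 2 times, so code length = 2.

2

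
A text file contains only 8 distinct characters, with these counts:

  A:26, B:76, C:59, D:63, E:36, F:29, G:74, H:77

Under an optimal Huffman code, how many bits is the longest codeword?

Merge the two lowest-weight nodes at each step:
combine A(26), F(29) → 55
combine E(36), 55 → 91
combine C(59), D(63) → 122
combine G(74), B(76) → 150
combine H(77), 91 → 168
combine 122, 150 → 272
combine 168, 272 → 440
Maximum depth reached is 4.

4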